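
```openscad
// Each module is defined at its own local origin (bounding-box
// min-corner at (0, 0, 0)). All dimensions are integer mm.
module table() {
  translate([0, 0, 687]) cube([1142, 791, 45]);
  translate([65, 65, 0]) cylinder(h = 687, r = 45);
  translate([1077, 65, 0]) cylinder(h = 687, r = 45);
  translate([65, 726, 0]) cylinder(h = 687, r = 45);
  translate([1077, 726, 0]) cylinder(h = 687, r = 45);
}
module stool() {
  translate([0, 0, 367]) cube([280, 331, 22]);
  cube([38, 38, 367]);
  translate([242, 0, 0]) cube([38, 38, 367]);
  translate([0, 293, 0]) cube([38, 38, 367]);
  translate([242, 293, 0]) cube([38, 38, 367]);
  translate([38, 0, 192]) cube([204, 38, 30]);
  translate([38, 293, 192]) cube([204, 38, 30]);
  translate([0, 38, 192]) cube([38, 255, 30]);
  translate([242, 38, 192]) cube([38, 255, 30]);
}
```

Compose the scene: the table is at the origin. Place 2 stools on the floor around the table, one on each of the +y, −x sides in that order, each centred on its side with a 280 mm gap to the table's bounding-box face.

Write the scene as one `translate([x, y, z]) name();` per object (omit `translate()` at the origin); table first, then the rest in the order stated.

table();
translate([431, 1071, 0]) stool();
translate([-560, 230, 0]) stool();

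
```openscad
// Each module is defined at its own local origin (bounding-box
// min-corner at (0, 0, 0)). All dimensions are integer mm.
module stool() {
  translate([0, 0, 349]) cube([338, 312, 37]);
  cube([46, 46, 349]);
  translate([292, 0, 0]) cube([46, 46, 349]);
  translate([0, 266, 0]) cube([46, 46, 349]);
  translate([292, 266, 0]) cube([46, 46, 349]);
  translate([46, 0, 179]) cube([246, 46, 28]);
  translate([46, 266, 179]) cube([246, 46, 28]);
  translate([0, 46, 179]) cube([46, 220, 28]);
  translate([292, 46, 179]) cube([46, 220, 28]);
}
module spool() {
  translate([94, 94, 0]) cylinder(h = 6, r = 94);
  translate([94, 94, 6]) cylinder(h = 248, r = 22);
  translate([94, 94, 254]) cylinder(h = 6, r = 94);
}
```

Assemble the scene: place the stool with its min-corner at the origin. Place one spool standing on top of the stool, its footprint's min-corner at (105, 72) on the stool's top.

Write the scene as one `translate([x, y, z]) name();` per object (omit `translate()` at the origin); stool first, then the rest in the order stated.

stool();
translate([105, 72, 386]) spool();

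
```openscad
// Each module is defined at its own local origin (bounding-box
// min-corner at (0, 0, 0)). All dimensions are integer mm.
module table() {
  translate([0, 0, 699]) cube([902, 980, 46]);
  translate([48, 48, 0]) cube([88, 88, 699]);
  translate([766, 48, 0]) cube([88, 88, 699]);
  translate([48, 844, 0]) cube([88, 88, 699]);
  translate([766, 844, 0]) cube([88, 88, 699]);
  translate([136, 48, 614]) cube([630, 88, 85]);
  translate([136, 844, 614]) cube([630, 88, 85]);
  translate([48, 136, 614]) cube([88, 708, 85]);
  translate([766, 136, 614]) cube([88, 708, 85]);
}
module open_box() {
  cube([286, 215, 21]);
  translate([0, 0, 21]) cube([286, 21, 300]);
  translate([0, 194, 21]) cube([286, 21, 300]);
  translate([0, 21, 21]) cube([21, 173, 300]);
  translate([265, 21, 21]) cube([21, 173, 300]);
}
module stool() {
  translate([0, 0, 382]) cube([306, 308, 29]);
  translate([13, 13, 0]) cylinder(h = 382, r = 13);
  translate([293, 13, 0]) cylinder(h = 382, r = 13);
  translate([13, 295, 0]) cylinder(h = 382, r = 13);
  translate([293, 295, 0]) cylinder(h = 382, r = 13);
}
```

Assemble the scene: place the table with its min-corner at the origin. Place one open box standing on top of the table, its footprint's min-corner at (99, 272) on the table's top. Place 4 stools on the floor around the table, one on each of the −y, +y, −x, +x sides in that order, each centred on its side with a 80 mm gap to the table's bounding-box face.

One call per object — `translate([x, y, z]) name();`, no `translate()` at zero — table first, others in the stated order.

table();
translate([99, 272, 745]) open_box();
translate([298, -388, 0]) stool();
translate([298, 1060, 0]) stool();
translate([-386, 336, 0]) stool();
translate([982, 336, 0]) stool();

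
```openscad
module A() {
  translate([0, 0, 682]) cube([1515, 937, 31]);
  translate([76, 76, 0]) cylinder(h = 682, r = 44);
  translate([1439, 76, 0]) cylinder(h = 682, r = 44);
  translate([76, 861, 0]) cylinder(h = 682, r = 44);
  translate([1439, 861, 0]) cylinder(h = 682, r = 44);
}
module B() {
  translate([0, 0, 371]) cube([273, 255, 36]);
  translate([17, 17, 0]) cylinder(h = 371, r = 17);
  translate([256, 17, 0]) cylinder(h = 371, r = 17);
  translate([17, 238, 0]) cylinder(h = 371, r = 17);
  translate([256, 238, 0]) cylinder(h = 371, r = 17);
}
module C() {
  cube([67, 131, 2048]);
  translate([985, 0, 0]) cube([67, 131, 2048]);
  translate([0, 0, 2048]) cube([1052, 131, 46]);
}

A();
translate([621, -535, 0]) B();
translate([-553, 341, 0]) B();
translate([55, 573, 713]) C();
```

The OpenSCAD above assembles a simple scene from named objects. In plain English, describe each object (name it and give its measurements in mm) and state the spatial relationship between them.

A is a table: top 1515 mm (x) × 937 mm (y), 31 mm thick, upper face at z = 713 mm, on four round legs of 88 mm diameter, each leg's bounding box inset 32 mm from the nearest pair of top edges, running from z = 0 to the bottom of the top.

B is a four-legged stool. The seat is a 273×255×36 mm slab whose top surface is at z = 407 mm; four round legs, each 34 mm in diameter, run from the floor (z = 0) to the underside of the seat, each leg's axis is inset half a diameter from the nearest pair of seat edges (so the leg's bounding box is flush with the corner).

C is a rectangular door frame: two vertical jambs of 67×131 mm section, 2048 mm tall, with a clear opening 918 mm wide between their inner faces. A header 46 mm tall and 131 mm deep lies on top of the jambs and spans the full outside width.

Two stools sit around the table at the −y, −x sides. The door frame is on top of the table.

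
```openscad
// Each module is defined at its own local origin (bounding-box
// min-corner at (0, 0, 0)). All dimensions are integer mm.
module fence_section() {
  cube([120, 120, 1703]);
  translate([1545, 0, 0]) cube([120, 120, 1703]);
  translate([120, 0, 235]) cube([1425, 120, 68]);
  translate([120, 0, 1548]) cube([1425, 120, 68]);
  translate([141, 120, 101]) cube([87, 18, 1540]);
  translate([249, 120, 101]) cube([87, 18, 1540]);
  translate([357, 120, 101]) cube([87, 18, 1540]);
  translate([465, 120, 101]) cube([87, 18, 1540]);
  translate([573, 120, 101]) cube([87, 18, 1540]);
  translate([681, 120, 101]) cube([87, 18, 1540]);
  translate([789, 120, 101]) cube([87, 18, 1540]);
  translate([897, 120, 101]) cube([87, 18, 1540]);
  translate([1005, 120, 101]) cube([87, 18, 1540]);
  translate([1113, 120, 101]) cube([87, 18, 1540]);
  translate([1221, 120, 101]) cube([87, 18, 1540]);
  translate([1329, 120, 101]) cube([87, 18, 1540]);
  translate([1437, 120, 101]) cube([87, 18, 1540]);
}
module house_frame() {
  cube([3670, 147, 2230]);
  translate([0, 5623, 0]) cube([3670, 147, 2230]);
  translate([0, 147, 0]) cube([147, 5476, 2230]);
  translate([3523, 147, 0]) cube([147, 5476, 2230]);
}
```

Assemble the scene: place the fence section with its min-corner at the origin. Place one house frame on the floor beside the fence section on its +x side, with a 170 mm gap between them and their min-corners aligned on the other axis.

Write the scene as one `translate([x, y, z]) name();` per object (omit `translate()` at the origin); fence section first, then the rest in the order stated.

fence_section();
translate([1835, 0, 0]) house_frame();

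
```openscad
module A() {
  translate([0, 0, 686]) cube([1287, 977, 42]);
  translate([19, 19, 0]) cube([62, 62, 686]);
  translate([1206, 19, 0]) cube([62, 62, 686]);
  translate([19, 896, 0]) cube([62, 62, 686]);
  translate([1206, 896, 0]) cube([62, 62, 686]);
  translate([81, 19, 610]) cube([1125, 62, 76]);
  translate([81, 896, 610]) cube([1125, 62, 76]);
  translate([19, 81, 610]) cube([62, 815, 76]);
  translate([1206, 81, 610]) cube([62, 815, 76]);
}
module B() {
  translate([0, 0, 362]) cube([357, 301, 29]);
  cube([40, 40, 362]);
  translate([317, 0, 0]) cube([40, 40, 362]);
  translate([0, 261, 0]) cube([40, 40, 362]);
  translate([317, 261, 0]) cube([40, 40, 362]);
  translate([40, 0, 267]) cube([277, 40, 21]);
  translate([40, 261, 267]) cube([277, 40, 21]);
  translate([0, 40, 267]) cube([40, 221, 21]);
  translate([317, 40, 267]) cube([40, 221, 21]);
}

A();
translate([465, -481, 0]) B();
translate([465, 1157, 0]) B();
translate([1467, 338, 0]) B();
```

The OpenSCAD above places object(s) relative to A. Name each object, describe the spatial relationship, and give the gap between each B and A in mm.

A is a table. B is a stool. Three stools sit around the table at the −y, +y, +x sides. The gap between each stool and the table is 180 mm.

Each stool's nearest face is 180 mm from the table's bounding box.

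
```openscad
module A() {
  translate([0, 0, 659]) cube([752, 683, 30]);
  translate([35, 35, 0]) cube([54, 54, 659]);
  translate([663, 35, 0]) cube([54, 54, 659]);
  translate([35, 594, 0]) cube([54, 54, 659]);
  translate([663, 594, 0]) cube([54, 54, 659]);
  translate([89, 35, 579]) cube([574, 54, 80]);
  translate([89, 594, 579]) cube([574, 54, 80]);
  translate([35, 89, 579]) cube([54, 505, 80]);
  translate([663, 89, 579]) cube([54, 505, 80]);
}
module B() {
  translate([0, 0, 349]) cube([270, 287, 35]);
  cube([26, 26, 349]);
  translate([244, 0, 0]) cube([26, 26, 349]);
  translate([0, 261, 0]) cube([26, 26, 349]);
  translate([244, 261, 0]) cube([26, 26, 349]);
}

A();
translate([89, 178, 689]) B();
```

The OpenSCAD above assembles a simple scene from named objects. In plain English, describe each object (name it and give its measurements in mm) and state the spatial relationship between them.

A is a table: top 752 mm (x) × 683 mm (y), 30 mm thick, upper face at z = 689 mm, on four 54×54 mm square legs, each inset 35 mm from the nearest pair of top edges, running from z = 0 to the bottom of the top. Four apron rails, 54 mm thick and 80 mm tall, run between adjacent legs with their top edges flush with the underside of the top and their outer faces flush with the legs' outer faces.

B is a four-legged stool. The seat is a 270×287×35 mm slab whose top surface is at z = 384 mm; four square legs, each 26×26 mm in cross-section, run from the floor (z = 0) to the underside of the seat, each flush with a corner of the seat.

The stool is on top of the table.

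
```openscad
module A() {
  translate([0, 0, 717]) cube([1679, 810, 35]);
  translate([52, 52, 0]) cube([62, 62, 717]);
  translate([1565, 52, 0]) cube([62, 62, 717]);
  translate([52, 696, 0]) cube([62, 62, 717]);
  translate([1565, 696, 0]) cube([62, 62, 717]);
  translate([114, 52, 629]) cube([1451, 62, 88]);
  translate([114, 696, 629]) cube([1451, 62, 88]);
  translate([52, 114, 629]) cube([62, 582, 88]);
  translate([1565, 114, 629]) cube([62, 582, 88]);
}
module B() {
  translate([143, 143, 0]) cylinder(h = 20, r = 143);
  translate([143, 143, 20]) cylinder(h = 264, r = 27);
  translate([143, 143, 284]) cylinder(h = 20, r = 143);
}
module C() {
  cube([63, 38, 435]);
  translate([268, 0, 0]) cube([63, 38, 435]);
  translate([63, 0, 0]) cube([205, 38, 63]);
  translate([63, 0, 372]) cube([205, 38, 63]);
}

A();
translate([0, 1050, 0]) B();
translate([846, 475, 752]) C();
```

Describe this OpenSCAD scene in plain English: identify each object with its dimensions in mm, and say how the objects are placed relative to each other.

A is a table: top 1679 mm (x) × 810 mm (y), 35 mm thick, upper face at z = 752 mm, on four 62×62 mm square legs, each inset 52 mm from the nearest pair of top edges, running from z = 0 to the bottom of the top. Four apron rails, 62 mm thick and 88 mm tall, run between adjacent legs with their top edges flush with the underside of the top and their outer faces flush with the legs' outer faces.

B is a spool: two coaxial disc flanges of radius 143 mm and thickness 20 mm, joined by a core cylinder of radius 27 mm and height 264 mm. The lower flange rests on z = 0 and the three cylinders share a vertical axis.

C is a rectangular picture frame lying in the x–z plane (depth along y). The opening is 205 mm wide (x) by 309 mm tall (z), surrounded by a border 63 mm wide on all four sides. The frame is 38 mm deep and is made of two full-height vertical stiles with two horizontal rails fitted between them.

The spool is on the floor beside the table on its +y side. The picture frame is on top of the table.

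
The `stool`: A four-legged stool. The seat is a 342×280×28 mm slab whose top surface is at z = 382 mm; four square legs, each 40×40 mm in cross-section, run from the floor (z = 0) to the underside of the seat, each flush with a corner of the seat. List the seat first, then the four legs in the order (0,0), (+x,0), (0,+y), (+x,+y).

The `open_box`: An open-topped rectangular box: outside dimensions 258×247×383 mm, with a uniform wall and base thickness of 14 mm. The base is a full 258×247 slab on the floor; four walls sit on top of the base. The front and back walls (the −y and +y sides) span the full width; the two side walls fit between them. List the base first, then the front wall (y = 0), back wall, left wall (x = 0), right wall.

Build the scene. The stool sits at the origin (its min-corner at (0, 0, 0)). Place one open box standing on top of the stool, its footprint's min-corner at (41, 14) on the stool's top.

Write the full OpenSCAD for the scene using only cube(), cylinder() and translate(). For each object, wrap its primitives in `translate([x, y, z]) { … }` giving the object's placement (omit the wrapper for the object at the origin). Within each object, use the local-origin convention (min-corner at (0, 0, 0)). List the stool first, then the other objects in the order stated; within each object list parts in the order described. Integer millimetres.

translate([0, 0, 354]) cube([342, 280, 28]);
cube([40, 40, 354]);
translate([302, 0, 0]) cube([40, 40, 354]);
translate([0, 240, 0]) cube([40, 40, 354]);
translate([302, 240, 0]) cube([40, 40, 354]);
translate([41, 14, 382]) {
  cube([258, 247, 14]);
  translate([0, 0, 14]) cube([258, 14, 369]);
  translate([0, 233, 14]) cube([258, 14, 369]);
  translate([0, 14, 14]) cube([14, 219, 369]);
  translate([244, 14, 14]) cube([14, 219, 369]);
}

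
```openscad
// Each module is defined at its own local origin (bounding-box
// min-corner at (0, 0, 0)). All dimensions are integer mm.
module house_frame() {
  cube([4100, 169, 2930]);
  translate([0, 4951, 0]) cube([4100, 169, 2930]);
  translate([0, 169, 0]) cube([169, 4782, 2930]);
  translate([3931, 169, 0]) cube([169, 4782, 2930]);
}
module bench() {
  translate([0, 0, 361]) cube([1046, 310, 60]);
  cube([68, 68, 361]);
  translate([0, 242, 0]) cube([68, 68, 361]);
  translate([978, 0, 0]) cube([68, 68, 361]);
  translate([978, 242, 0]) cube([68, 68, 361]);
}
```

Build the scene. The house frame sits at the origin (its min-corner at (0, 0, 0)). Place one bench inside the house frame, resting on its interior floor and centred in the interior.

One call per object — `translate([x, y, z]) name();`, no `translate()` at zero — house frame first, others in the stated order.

house_frame();
translate([1527, 2405, 0]) bench();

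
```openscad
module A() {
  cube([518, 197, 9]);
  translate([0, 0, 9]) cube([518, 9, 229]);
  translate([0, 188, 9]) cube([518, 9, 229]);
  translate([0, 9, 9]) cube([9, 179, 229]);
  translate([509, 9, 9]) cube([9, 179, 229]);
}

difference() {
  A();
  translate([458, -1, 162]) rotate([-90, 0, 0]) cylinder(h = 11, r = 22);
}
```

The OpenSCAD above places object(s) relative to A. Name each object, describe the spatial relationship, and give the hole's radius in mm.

A is an open box. The open box has a circular hole through its front wall. The hole's radius is 22 mm.

The subtracted cylinder has r = 22 mm.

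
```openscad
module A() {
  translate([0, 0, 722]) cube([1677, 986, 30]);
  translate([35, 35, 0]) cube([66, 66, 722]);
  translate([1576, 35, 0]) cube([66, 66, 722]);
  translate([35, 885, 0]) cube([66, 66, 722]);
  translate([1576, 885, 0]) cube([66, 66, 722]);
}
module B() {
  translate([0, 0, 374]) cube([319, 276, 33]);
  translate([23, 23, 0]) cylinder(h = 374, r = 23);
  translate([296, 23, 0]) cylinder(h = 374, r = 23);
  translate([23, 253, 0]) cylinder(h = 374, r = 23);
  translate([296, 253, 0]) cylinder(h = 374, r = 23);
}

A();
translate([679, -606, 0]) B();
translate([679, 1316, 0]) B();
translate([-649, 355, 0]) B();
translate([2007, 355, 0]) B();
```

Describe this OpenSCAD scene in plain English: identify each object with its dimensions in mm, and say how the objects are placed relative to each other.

A is a table: top 1677 mm (x) × 986 mm (y), 30 mm thick, upper face at z = 752 mm, on four 66×66 mm square legs, each inset 35 mm from the nearest pair of top edges, running from z = 0 to the bottom of the top.

B is a four-legged stool. The seat is 319×276 mm, 33 mm thick, top at z = 407 mm. It stands on four round legs, each 46 mm in diameter, from z = 0 to the seat underside, each leg's axis is inset half a diameter from the nearest pair of seat edges (so the leg's bounding box is flush with the corner).

Four stools sit around the table at the −y, +y, −x, +x sides.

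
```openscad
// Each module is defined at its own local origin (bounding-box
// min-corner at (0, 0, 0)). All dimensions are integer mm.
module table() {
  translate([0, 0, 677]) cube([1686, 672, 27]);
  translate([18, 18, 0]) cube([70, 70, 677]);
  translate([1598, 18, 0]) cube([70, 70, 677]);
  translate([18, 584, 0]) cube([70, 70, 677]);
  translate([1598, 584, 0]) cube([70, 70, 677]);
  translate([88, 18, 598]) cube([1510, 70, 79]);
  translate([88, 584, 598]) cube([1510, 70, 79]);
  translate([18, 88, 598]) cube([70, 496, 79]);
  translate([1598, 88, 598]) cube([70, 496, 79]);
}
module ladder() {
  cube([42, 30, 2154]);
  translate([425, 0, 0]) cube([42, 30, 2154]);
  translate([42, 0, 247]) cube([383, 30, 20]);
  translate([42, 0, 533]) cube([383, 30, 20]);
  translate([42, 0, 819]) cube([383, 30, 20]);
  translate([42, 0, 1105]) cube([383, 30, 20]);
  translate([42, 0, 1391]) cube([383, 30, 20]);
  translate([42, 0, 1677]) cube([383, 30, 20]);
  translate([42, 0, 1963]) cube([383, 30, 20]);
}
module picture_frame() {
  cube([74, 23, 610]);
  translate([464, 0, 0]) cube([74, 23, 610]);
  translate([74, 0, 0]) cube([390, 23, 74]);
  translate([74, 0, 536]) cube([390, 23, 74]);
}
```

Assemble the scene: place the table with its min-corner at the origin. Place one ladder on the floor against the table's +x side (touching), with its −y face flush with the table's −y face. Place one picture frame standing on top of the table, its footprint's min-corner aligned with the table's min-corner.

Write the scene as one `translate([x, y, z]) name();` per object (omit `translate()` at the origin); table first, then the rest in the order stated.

table();
translate([1686, 0, 0]) ladder();
translate([0, 0, 704]) picture_frame();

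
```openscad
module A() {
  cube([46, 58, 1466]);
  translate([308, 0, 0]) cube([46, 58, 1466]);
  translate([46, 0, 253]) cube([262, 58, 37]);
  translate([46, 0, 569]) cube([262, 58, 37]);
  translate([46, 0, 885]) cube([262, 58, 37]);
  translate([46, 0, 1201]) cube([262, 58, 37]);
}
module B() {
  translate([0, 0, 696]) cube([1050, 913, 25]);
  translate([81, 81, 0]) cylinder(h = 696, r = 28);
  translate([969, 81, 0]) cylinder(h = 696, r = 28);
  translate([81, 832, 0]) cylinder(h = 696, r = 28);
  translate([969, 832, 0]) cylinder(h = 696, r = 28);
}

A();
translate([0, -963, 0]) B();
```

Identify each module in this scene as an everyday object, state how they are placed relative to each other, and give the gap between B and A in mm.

A is a ladder. B is a table. The table is on the floor beside the ladder on its −y side. The gap between the table and the ladder is 50 mm.

The table's nearest face is 50 mm from the ladder's −y face.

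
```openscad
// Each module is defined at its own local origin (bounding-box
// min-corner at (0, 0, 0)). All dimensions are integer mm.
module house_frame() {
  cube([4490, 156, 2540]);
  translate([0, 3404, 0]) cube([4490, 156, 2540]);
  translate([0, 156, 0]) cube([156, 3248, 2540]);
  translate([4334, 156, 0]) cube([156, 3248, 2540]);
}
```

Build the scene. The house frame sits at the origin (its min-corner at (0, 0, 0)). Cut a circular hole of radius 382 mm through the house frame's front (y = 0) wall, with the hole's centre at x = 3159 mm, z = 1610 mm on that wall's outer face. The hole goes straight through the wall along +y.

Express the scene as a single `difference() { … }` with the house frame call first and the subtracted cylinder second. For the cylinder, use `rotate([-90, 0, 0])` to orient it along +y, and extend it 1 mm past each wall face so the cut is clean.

difference() {
  house_frame();
  translate([3159, -1, 1610]) rotate([-90, 0, 0]) cylinder(h = 158, r = 382);
}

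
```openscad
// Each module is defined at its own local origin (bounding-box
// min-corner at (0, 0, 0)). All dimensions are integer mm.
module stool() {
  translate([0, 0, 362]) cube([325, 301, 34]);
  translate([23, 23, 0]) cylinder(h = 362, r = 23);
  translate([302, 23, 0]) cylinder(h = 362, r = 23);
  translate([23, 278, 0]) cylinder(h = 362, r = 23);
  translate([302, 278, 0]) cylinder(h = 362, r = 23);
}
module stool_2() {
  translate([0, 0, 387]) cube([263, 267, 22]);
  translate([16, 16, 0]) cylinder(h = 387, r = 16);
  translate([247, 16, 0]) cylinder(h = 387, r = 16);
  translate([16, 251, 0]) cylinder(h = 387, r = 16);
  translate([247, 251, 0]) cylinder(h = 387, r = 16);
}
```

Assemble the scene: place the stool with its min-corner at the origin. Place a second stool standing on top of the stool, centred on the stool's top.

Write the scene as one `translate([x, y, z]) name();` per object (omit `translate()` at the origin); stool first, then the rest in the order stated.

stool();
translate([31, 17, 396]) stool_2();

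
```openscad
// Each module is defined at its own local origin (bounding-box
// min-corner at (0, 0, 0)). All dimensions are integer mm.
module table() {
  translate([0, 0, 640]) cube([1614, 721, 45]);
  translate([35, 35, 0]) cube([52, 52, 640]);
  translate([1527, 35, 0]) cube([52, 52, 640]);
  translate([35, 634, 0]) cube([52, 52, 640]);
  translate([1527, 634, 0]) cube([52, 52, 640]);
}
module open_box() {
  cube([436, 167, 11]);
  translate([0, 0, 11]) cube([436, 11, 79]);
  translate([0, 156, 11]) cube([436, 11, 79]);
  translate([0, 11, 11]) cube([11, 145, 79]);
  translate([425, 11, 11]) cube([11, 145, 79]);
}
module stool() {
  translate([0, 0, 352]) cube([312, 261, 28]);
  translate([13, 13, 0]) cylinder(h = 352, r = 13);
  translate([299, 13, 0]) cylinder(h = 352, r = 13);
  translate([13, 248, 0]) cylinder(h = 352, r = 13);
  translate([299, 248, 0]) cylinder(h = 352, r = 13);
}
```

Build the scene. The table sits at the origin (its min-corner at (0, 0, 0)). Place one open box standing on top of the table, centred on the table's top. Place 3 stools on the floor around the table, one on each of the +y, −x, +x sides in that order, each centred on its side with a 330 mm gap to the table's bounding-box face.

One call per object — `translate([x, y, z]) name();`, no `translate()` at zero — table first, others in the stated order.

table();
translate([589, 277, 685]) open_box();
translate([651, 1051, 0]) stool();
translate([-642, 230, 0]) stool();
translate([1944, 230, 0]) stool();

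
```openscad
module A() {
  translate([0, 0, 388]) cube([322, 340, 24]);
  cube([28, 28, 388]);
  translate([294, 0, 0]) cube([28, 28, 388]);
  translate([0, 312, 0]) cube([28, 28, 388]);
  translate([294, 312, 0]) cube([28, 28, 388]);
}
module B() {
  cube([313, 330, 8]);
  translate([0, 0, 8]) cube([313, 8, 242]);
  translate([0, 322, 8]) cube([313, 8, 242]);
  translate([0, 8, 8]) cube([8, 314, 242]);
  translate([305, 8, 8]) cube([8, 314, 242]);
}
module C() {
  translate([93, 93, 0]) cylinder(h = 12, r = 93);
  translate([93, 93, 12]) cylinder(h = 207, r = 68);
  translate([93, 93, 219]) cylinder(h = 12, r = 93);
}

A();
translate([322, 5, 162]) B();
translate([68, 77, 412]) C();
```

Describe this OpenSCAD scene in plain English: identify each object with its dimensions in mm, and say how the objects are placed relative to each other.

A is a simple wooden stool: a rectangular seat 322 mm (x) by 340 mm (y), 24 mm thick, top face at z = 412 mm, on four square legs, each 28×28 mm in cross-section. The legs rest on z = 0, each flush with a corner of the seat.

B is an open storage box with external size 313×330×250 mm and wall thickness 8 mm (the base is also 8 mm thick). The base covers the whole footprint; the four walls stand on the base, with the y-facing walls full-width and the x-facing walls fitting between their inner faces.

C is a spool: two coaxial disc flanges of radius 93 mm and thickness 12 mm, joined by a core cylinder of radius 68 mm and height 207 mm. The lower flange rests on z = 0 and the three cylinders share a vertical axis.

The open box is beside the stool with their tops flush at z = 412. The spool is on top of the stool, centred.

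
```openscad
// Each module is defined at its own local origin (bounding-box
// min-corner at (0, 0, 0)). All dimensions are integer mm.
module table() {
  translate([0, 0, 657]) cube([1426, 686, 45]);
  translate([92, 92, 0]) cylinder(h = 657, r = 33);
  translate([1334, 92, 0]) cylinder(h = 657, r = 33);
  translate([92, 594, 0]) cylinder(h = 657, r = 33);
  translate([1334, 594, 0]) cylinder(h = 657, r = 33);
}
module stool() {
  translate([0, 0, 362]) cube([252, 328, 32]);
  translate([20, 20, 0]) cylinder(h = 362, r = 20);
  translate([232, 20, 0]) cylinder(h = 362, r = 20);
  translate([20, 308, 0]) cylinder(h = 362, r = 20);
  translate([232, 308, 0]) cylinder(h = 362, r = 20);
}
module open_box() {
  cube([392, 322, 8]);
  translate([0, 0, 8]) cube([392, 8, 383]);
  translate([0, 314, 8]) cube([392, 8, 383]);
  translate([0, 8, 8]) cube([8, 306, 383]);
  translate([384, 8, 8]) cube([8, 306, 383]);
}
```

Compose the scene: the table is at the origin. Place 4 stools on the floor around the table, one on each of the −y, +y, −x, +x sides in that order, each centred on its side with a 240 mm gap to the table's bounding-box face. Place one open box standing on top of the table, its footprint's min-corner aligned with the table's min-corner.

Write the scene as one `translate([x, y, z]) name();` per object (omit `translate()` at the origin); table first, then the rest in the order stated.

table();
translate([587, -568, 0]) stool();
translate([587, 926, 0]) stool();
translate([-492, 179, 0]) stool();
translate([1666, 179, 0]) stool();
translate([0, 0, 702]) open_box();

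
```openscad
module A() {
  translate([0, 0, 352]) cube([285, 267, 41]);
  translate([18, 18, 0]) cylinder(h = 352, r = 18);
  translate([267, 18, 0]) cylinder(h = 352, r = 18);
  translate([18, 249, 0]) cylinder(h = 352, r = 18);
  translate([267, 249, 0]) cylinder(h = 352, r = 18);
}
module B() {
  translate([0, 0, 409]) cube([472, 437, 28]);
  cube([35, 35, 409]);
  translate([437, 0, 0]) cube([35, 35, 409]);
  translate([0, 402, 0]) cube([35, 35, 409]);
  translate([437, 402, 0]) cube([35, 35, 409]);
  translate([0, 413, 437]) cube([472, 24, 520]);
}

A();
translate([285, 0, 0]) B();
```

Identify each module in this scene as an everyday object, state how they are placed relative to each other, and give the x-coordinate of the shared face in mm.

A is a stool. B is a chair. The chair is against the stool's +x side, with their −y faces flush. The x-coordinate of the shared face is 285 mm.

The stool's +x face and the chair's −x face are both at x = 285 mm.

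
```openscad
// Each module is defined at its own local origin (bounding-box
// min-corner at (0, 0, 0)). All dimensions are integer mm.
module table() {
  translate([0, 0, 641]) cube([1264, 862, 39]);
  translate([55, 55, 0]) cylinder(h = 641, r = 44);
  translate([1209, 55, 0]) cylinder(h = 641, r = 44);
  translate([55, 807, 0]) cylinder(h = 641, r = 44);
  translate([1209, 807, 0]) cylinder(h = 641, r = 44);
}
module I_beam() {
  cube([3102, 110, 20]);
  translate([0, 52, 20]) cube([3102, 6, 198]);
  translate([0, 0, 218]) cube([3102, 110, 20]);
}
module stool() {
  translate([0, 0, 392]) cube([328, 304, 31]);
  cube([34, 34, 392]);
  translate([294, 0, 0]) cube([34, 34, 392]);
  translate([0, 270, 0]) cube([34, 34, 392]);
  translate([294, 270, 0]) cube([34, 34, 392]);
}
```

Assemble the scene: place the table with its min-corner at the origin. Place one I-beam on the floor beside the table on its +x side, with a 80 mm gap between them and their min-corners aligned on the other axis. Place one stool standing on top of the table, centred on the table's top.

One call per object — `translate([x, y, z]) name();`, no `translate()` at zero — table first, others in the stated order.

table();
translate([1344, 0, 0]) I_beam();
translate([468, 279, 680]) stool();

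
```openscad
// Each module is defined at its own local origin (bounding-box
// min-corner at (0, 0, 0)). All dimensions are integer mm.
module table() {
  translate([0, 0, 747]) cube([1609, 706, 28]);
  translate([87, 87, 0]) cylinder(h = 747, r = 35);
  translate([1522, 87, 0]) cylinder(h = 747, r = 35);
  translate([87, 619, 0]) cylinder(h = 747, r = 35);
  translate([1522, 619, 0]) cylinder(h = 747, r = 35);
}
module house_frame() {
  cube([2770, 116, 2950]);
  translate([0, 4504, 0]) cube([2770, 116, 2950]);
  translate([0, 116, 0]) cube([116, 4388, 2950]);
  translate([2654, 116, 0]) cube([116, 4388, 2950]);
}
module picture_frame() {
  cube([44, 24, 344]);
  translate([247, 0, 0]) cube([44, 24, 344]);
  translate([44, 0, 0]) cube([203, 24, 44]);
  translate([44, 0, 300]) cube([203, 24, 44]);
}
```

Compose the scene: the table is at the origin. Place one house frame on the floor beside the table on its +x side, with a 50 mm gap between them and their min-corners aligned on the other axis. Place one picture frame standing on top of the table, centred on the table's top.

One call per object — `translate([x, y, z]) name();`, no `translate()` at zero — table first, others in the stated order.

table();
translate([1659, 0, 0]) house_frame();
translate([659, 341, 775]) picture_frame();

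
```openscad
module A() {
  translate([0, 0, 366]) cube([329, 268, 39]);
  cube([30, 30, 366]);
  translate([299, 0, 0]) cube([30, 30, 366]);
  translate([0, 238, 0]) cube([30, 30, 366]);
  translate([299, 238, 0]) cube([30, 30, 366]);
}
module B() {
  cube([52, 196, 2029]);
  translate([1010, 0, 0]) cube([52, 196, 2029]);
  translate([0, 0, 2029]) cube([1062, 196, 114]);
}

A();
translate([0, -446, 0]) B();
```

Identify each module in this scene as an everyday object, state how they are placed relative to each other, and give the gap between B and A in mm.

The door frame's nearest face is 250 mm from the stool's −y face.

A is a stool. B is a door frame. The door frame is on the floor beside the stool on its −y side. The gap between the door frame and the stool is 250 mm.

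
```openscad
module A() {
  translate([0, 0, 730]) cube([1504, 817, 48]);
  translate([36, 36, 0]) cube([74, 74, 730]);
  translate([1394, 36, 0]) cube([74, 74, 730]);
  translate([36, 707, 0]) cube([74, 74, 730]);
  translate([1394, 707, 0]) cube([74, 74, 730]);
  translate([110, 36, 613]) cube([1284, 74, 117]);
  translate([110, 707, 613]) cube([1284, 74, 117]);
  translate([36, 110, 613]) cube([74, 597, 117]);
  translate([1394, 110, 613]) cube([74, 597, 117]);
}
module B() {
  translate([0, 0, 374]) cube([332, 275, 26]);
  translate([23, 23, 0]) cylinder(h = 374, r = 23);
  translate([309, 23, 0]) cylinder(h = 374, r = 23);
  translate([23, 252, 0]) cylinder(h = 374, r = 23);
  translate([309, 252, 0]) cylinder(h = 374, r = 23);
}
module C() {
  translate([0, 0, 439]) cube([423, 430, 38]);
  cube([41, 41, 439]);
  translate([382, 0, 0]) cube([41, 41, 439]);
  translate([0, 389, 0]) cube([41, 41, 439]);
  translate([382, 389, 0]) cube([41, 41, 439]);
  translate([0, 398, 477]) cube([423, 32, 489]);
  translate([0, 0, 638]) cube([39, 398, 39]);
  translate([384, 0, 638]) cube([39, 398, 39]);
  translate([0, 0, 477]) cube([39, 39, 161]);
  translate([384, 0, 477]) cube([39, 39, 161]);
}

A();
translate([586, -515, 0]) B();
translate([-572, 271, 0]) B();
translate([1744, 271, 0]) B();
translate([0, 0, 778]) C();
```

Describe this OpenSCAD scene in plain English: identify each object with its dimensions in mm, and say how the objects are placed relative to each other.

A is a rectangular dining table. The top is 1504×817×48 mm with its upper surface at z = 778 mm. It stands on four 74×74 mm square legs, each inset 36 mm from the nearest pair of top edges, running from the floor to the underside of the top. Four apron rails, 74 mm thick and 117 mm tall, run between adjacent legs with their top edges flush with the underside of the top and their outer faces flush with the legs' outer faces.

B is a simple wooden stool: a rectangular seat 332 mm (x) by 275 mm (y), 26 mm thick, top face at z = 400 mm, on four round legs, each 46 mm in diameter. The legs rest on z = 0, each leg's axis is inset half a diameter from the nearest pair of seat edges (so the leg's bounding box is flush with the corner).

C is a chair: 423×430 mm seat, 38 mm thick, top at z = 477 mm, on four 41 mm square corner legs flush with the seat edges. A 32 mm thick backrest slab spans the full seat width, extending 489 mm above the seat top, its back face flush with the seat's +y edge. Two armrests of 39×39 mm section run along each side from the seat's front edge to the front of the backrest, top faces 200 mm above the seat top and outer faces flush with the seat's x-edges; a 39×39 mm post under the front of each armrest stands on the seat at the front corner.

Three stools sit around the table at the −y, −x, +x sides. The chair is on top of the table.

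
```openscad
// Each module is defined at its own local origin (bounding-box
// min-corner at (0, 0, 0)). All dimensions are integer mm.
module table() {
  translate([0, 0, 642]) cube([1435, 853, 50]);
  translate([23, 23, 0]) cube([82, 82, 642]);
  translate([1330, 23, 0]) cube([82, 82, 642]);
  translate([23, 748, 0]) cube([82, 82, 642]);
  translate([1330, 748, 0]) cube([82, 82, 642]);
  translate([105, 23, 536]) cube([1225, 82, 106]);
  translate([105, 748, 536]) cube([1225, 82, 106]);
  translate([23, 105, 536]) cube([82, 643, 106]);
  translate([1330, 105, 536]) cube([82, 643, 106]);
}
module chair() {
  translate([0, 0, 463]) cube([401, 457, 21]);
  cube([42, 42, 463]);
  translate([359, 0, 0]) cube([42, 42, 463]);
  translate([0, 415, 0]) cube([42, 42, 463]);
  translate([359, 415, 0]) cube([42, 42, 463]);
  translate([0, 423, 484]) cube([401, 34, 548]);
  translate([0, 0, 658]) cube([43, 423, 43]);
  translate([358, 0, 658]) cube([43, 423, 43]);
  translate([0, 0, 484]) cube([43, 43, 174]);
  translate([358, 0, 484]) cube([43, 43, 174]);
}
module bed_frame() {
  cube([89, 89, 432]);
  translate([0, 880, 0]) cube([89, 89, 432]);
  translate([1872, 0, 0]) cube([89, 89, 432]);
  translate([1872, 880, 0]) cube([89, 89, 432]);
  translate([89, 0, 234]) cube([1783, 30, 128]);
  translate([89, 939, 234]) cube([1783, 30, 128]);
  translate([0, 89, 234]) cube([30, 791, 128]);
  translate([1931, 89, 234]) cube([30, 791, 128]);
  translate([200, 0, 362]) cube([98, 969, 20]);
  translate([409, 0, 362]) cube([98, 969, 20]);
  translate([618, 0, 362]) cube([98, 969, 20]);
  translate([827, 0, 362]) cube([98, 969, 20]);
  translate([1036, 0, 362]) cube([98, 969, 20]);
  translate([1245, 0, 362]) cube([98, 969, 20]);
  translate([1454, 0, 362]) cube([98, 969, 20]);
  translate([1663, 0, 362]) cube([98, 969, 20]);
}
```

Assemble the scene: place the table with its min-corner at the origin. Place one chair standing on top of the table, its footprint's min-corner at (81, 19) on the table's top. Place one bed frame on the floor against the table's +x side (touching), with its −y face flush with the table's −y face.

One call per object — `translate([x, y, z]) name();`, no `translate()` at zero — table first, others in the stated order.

table();
translate([81, 19, 692]) chair();
translate([1435, 0, 0]) bed_frame();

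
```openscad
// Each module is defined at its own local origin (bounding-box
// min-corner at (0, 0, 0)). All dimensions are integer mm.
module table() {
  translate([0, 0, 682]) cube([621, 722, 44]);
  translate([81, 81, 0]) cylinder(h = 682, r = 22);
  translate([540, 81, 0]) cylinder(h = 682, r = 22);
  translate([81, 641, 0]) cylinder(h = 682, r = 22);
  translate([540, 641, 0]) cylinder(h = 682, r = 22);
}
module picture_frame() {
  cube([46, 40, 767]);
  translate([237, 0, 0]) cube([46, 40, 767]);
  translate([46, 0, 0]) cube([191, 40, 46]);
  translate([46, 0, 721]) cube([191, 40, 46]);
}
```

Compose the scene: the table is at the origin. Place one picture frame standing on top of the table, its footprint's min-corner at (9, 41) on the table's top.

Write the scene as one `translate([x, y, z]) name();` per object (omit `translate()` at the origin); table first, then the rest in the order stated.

table();
translate([9, 41, 726]) picture_frame();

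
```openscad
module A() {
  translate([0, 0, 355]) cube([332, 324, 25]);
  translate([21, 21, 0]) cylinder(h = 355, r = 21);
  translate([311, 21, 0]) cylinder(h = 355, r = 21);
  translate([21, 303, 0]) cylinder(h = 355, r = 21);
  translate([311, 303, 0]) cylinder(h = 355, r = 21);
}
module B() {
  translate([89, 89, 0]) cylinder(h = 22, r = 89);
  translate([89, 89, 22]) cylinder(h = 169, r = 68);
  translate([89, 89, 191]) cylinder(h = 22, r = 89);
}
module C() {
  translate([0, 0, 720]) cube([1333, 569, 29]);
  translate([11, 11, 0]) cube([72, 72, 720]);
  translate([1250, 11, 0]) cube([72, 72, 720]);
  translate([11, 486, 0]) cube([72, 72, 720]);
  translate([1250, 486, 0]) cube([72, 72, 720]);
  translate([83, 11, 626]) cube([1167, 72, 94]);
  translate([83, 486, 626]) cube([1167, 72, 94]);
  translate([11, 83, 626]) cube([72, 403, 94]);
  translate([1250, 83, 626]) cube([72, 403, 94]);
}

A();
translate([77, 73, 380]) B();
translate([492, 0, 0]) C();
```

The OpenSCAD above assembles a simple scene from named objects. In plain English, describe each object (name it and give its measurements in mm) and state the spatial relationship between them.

A is a simple wooden stool: a rectangular seat 332 mm (x) by 324 mm (y), 25 mm thick, top face at z = 380 mm, on four round legs, each 42 mm in diameter. The legs rest on z = 0, each leg's axis is inset half a diameter from the nearest pair of seat edges (so the leg's bounding box is flush with the corner).

B is a spool: two coaxial disc flanges of radius 89 mm and thickness 22 mm, joined by a core cylinder of radius 68 mm and height 169 mm. The lower flange rests on z = 0 and the three cylinders share a vertical axis.

C is a table with a 1333×569 mm rectangular top, 29 mm thick, top surface at z = 749 mm, supported by four 72×72 mm square legs, each inset 11 mm from the nearest pair of top edges, running from the floor. Four apron rails, 72 mm thick and 94 mm tall, run between adjacent legs with their top edges flush with the underside of the top and their outer faces flush with the legs' outer faces.

The spool is on top of the stool, centred. The table is on the floor beside the stool on its +x side.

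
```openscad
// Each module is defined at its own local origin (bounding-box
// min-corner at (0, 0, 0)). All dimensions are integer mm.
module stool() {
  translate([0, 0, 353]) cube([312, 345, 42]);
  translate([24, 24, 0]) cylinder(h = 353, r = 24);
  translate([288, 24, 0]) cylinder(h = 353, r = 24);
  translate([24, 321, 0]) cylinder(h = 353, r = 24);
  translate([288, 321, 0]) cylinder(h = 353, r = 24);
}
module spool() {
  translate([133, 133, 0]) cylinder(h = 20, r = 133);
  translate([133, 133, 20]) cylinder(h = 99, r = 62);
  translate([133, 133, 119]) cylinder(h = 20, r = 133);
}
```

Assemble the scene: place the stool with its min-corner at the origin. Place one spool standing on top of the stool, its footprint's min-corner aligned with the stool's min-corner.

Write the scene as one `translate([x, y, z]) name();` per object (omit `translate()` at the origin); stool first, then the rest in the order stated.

stool();
translate([0, 0, 395]) spool();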